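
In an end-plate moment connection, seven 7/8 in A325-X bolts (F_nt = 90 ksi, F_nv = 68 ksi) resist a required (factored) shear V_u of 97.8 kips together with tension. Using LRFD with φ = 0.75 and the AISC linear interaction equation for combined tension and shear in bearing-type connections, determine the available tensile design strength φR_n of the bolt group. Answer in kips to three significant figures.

A_b = π·0.875²/4 = 0.6013 in²; f_rv = 97.8 / (7 × 0.6013) = 23.23 ksi.
F'_nt = 1.3 F_nt − (F_nt / φF_nv) f_rv = 1.3·90 − (90/(0.75·68))·23.23 = 76 ksi, capped at F_nt → F'_nt = 76 ksi.
R_n = F'_nt · A_b · n = 76 × 0.6013 × 7 = 319.9 kips.
Design strength φR_n = 0.75 × 319.9 = 240 kips.

240 kips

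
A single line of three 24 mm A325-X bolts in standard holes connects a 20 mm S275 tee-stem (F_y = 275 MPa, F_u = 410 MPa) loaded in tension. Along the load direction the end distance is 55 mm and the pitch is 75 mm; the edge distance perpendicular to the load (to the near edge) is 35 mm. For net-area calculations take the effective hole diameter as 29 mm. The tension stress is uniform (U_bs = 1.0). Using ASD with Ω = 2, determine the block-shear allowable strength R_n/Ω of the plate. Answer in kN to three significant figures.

Shear plane L_v = 55 + 2·75 = 205 mm; A_gv = 205 × 20 = 4100 mm².
A_nv = (205 − 2.5·29) × 20 = 2650 mm².
A_nt = (35 − 0.5·29) × 20 = 410 mm².
0.6 F_u A_nv = 651.9 kN; 0.6 F_y A_gv = 676.5 kN → shear rupture governs the shear term.
R_n = 651.9 + 1.0 × 410 × 410 / 1000 = 820 kN.
Allowable strength R_n/Ω = 820 / 2 = 410 kN.

410 kN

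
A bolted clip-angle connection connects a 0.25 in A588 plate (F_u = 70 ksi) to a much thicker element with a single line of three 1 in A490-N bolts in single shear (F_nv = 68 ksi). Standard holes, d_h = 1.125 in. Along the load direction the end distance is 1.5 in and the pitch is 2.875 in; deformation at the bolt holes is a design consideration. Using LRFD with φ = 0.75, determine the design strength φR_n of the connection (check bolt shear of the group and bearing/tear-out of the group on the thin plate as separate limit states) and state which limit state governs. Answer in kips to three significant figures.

Bolt shear: A_b = π·1²/4 = 0.7854 in²; R_n = 68 × 0.7854 × 3 × 1 = 160.2 kips → 0.75 × 160.2 = 120 kips.
Bearing (1.2 l_c t F_u ≤ 2.4 d t F_u): upper limit = 2.4·1·0.25·70 = 42 kips.
  Edge l_c = 1.5 − 1.125/2 = 0.9375 → r_n = 19.69 kips; interior l_c = 2.875 − 1.125 = 1.75 → r_n = 36.75 kips.
  R_n,bearing = 1·19.69 + 2·36.75 = 93.19 kips → 0.75 × 93.19 = 69.9 kips.
Bearing governs: 69.9 kips.

69.9 kips (bearing governs)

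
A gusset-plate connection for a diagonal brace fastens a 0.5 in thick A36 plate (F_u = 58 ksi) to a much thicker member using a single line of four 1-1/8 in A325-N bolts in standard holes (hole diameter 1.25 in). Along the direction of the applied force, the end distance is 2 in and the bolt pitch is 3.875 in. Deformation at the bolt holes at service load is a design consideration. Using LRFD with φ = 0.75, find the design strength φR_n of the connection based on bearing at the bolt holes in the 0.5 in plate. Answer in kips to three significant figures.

Per bolt r_n = 1.2 l_c t F_u ≤ 2.4 d t F_u; upper limit = 2.4 × 1.125 × 0.5 × 58 = 78.3 kips.
Edge bolt: l_c = 2 − 1.25/2 = 1.375 in → 1.2 × 1.375 × 0.5 × 58 = 47.85 → r_n = 47.85 kips.
Interior bolts: l_c = 3.875 − 1.25 = 2.625 in → 1.2 × 2.625 × 0.5 × 58 = 91.35 → r_n = 78.3 kips.
R_n = 1 × 47.85 + 3 × 78.3 = 282.8 kips.
Design strength φR_n = 0.75 × 282.8 = 212 kips.

212 kips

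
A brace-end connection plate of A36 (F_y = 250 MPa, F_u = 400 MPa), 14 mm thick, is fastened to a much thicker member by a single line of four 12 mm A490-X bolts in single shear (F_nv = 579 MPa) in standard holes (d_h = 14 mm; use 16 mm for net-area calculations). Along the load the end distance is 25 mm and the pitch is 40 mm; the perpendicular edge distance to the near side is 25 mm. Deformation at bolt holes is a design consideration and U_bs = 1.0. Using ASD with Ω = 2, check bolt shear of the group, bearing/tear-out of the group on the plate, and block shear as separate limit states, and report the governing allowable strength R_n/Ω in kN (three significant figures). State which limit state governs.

Bolt shear: A_b = π·12²/4 = 113.1 mm²; R_n = 579 × 113.1 × 4 × 1 / 1000 = 261.9 kN → 261.9 / 2 = 131 kN.
Bearing: edge l_c = 18, r_n = 121 kN; interior l_c = 26, r_n = 161.3 kN; R_n = 121 + 3·161.3 = 604.8 kN → 302 kN.
Block shear: A_gv = 2030, A_nv = 1246, A_nt = 238 mm²; R_n = min(0.6F_uA_nv, 0.6F_yA_gv) + U_bs·F_u·A_nt = 394.2 kN → 197 kN.
Bolt shear governs: 131 kN.

131 kN (bolt shear governs)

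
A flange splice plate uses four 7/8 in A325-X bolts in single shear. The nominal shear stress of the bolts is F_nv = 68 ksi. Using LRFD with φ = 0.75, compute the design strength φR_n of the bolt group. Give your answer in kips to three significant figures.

A_b = π × 0.875² / 4 = 0.6013 in².
R_n = F_nv · A_b · n · n_s = 68 × 0.6013 × 4 × 1 = 163.6 kips.
Design strength φR_n = 0.75 × 163.6 = 123 kips.

123 kips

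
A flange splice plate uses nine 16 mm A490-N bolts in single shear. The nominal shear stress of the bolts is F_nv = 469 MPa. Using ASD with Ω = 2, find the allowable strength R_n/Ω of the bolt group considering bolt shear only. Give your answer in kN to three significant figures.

424 kN

A_b = π × 16² / 4 = 201.1 mm².
R_n = F_nv · A_b · n · n_s = 469 × 201.1 × 9 × 1 / 1000 = 848.7 kN.
Allowable strength R_n/Ω = 848.7 / 2 = 424 kN.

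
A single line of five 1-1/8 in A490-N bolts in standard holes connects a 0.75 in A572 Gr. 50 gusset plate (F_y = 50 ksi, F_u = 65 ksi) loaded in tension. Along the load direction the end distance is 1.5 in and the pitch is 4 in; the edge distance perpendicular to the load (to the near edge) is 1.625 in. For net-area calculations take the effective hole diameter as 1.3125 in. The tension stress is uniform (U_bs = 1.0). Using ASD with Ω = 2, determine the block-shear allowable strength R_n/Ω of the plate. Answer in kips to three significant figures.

193 kips

Shear plane L_v = 1.5 + 4·4 = 17.5 in; A_gv = 17.5 × 0.75 = 13.12 in².
A_nv = (17.5 − 4.5·1.3125) × 0.75 = 8.695 in².
A_nt = (1.625 − 0.5·1.3125) × 0.75 = 0.7266 in².
0.6 F_u A_nv = 339.1 kips; 0.6 F_y A_gv = 393.8 kips → shear rupture governs the shear term.
R_n = 339.1 + 1.0 × 65 × 0.7266 = 386.3 kips.
Allowable strength R_n/Ω = 386.3 / 2 = 193 kips.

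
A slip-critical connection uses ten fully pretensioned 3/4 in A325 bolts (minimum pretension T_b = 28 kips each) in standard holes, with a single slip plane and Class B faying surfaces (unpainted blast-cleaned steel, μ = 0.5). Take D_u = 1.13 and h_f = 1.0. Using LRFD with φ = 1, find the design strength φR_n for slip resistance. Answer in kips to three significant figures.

158 kips

R_n = μ · D_u · h_f · T_b · n_s · n_b = 0.5 × 1.13 × 1.0 × 28 × 1 × 10 = 158.2 kips.
Design strength φR_n = 1 × 158.2 = 158 kips.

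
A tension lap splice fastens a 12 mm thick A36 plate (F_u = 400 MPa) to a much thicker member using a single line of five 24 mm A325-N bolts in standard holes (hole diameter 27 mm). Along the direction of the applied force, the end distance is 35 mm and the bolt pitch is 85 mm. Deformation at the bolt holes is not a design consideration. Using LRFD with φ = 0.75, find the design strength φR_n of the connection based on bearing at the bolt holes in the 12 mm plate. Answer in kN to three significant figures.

Per bolt r_n = 1.5 l_c t F_u ≤ 3.0 d t F_u; upper limit = 3.0 × 24 × 12 × 400 / 1000 = 345.6 kN.
Edge bolt: l_c = 35 − 27/2 = 21.5 mm → 1.5 × 21.5 × 12 × 400 / 1000 = 154.8 → r_n = 154.8 kN.
Interior bolts: l_c = 85 − 27 = 58 mm → 1.5 × 58 × 12 × 400 / 1000 = 417.6 → r_n = 345.6 kN.
R_n = 1 × 154.8 + 4 × 345.6 = 1537 kN.
Design strength φR_n = 0.75 × 1537 = 1150 kN.

1150 kN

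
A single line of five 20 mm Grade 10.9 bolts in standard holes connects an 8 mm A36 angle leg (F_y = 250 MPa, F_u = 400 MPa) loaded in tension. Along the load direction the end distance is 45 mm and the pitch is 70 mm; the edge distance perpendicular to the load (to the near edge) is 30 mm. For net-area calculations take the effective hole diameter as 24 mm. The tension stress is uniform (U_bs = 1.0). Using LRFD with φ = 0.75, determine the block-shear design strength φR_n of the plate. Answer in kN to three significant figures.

Shear plane L_v = 45 + 4·70 = 325 mm; A_gv = 325 × 8 = 2600 mm².
A_nv = (325 − 4.5·24) × 8 = 1736 mm².
A_nt = (30 − 0.5·24) × 8 = 144 mm².
0.6 F_u A_nv = 416.6 kN; 0.6 F_y A_gv = 390 kN → shear yielding governs the shear term.
R_n = 390 + 1.0 × 400 × 144 / 1000 = 447.6 kN.
Design strength φR_n = 0.75 × 447.6 = 336 kN.

336 kN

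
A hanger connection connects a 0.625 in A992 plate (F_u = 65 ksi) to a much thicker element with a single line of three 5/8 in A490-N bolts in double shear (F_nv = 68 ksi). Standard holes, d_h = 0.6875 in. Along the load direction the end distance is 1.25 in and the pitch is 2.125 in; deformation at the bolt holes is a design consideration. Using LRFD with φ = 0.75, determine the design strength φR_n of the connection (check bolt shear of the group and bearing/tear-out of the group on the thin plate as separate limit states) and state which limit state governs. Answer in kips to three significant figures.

93.9 kips (bolt shear governs)

Bolt shear: A_b = π·0.625²/4 = 0.3068 in²; R_n = 68 × 0.3068 × 3 × 2 = 125.2 kips → 0.75 × 125.2 = 93.9 kips.
Bearing (1.2 l_c t F_u ≤ 2.4 d t F_u): upper limit = 2.4·0.625·0.625·65 = 60.94 kips.
  Edge l_c = 1.25 − 0.6875/2 = 0.9062 → r_n = 44.18 kips; interior l_c = 2.125 − 0.6875 = 1.438 → r_n = 60.94 kips.
  R_n,bearing = 1·44.18 + 2·60.94 = 166.1 kips → 0.75 × 166.1 = 125 kips.
Bolt shear governs: 93.9 kips.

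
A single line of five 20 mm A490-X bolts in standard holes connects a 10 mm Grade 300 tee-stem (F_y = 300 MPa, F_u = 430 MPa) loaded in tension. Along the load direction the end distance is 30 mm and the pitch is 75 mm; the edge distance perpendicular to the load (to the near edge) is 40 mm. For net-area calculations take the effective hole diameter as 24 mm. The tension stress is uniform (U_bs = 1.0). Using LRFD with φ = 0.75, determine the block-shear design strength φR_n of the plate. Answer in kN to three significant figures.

520 kN

Shear plane L_v = 30 + 4·75 = 330 mm; A_gv = 330 × 10 = 3300 mm².
A_nv = (330 − 4.5·24) × 10 = 2220 mm².
A_nt = (40 − 0.5·24) × 10 = 280 mm².
0.6 F_u A_nv = 572.8 kN; 0.6 F_y A_gv = 594 kN → shear rupture governs the shear term.
R_n = 572.8 + 1.0 × 430 × 280 / 1000 = 693.2 kN.
Design strength φR_n = 0.75 × 693.2 = 520 kN.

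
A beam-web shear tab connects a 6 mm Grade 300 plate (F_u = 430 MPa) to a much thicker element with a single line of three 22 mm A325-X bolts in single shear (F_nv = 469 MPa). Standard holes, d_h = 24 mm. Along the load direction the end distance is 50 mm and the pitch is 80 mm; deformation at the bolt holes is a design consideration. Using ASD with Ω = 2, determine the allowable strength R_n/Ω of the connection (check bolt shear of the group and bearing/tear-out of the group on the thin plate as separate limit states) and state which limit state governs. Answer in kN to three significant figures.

Bolt shear: A_b = π·22²/4 = 380.1 mm²; R_n = 469 × 380.1 × 3 × 1 / 1000 = 534.8 kN → 534.8 / 2 = 267 kN.
Bearing (1.2 l_c t F_u ≤ 2.4 d t F_u): upper limit = 2.4·22·6·430 / 1000 = 136.2 kN.
  Edge l_c = 50 − 24/2 = 38 → r_n = 117.6 kN; interior l_c = 80 − 24 = 56 → r_n = 136.2 kN.
  R_n,bearing = 1·117.6 + 2·136.2 = 390.1 kN → 390.1 / 2 = 195 kN.
Bearing governs: 195 kN.

195 kN (bearing governs)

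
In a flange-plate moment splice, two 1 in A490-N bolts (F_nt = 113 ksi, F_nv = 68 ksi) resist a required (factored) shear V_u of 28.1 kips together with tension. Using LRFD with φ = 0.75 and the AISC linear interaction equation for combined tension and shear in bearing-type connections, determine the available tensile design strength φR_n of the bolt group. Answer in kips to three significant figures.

A_b = π·1²/4 = 0.7854 in²; f_rv = 28.1 / (2 × 0.7854) = 17.89 ksi.
F'_nt = 1.3 F_nt − (F_nt / φF_nv) f_rv = 1.3·113 − (113/(0.75·68))·17.89 = 107.3 ksi, capped at F_nt → F'_nt = 107.3 ksi.
R_n = F'_nt · A_b · n = 107.3 × 0.7854 × 2 = 168.5 kips.
Design strength φR_n = 0.75 × 168.5 = 126 kips.

126 kips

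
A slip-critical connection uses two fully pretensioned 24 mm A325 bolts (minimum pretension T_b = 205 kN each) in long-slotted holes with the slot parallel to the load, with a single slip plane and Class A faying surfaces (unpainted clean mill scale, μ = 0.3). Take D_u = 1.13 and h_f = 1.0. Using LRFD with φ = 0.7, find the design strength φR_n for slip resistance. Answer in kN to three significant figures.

R_n = μ · D_u · h_f · T_b · n_s · n_b = 0.3 × 1.13 × 1.0 × 205 × 1 × 2 = 139 kN.
Design strength φR_n = 0.7 × 139 = 97.3 kN.

97.3 kN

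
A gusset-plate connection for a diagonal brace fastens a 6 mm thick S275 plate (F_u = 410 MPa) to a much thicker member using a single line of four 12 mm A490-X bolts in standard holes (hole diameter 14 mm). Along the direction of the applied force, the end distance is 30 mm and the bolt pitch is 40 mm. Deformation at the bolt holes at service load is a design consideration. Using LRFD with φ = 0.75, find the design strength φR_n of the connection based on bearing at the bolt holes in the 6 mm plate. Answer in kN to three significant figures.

210 kN

Per bolt r_n = 1.2 l_c t F_u ≤ 2.4 d t F_u; upper limit = 2.4 × 12 × 6 × 410 / 1000 = 70.85 kN.
Edge bolt: l_c = 30 − 14/2 = 23 mm → 1.2 × 23 × 6 × 410 / 1000 = 67.9 → r_n = 67.9 kN.
Interior bolts: l_c = 40 − 14 = 26 mm → 1.2 × 26 × 6 × 410 / 1000 = 76.75 → r_n = 70.85 kN.
R_n = 1 × 67.9 + 3 × 70.85 = 280.4 kN.
Design strength φR_n = 0.75 × 280.4 = 210 kN.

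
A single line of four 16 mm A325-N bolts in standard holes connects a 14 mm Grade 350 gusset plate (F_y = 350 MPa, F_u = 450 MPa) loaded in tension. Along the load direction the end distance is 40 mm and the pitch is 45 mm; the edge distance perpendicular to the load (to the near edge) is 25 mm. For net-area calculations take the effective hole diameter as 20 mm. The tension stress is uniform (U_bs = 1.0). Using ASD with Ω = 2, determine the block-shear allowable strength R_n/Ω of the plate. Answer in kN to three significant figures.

246 kN

Shear plane L_v = 40 + 3·45 = 175 mm; A_gv = 175 × 14 = 2450 mm².
A_nv = (175 − 3.5·20) × 14 = 1470 mm².
A_nt = (25 − 0.5·20) × 14 = 210 mm².
0.6 F_u A_nv = 396.9 kN; 0.6 F_y A_gv = 514.5 kN → shear rupture governs the shear term.
R_n = 396.9 + 1.0 × 450 × 210 / 1000 = 491.4 kN.
Allowable strength R_n/Ω = 491.4 / 2 = 246 kN.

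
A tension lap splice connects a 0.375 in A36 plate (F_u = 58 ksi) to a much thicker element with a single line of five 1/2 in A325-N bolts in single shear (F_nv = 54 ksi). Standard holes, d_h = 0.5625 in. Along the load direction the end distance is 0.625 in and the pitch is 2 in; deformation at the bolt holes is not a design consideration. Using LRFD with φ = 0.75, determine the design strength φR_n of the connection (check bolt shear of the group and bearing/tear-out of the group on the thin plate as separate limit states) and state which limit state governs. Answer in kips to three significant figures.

39.8 kips (bolt shear governs)

Bolt shear: A_b = π·0.5²/4 = 0.1963 in²; R_n = 54 × 0.1963 × 5 × 1 = 53.01 kips → 0.75 × 53.01 = 39.8 kips.
Bearing (1.5 l_c t F_u ≤ 3.0 d t F_u): upper limit = 3.0·0.5·0.375·58 = 32.62 kips.
  Edge l_c = 0.625 − 0.5625/2 = 0.3438 → r_n = 11.21 kips; interior l_c = 2 − 0.5625 = 1.438 → r_n = 32.62 kips.
  R_n,bearing = 1·11.21 + 4·32.62 = 141.7 kips → 0.75 × 141.7 = 106 kips.
Bolt shear governs: 39.8 kips.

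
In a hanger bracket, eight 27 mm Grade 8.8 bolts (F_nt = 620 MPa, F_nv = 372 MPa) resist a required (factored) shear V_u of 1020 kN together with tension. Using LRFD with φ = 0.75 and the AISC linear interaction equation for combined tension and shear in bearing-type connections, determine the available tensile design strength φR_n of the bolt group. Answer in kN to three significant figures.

1070 kN

A_b = π·27²/4 = 572.6 mm²; f_rv = 1020 × 1000 / (8 × 572.6) = 222.7 MPa.
F'_nt = 1.3 F_nt − (F_nt / φF_nv) f_rv = 1.3·620 − (620/(0.75·372))·222.7 = 311.1 MPa, capped at F_nt → F'_nt = 311.1 MPa.
R_n = F'_nt · A_b · n = 311.1 × 572.6 × 8 / 1000 = 1425 kN.
Design strength φR_n = 0.75 × 1425 = 1070 kN.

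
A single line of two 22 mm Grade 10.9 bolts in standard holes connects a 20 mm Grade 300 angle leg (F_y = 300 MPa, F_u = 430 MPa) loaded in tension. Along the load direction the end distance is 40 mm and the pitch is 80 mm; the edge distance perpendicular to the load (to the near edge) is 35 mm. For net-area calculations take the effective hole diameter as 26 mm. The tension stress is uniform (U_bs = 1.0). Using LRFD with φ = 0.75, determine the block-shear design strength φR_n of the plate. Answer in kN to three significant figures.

Shear plane L_v = 40 + 1·80 = 120 mm; A_gv = 120 × 20 = 2400 mm².
A_nv = (120 − 1.5·26) × 20 = 1620 mm².
A_nt = (35 − 0.5·26) × 20 = 440 mm².
0.6 F_u A_nv = 418 kN; 0.6 F_y A_gv = 432 kN → shear rupture governs the shear term.
R_n = 418 + 1.0 × 430 × 440 / 1000 = 607.2 kN.
Design strength φR_n = 0.75 × 607.2 = 455 kN.

455 kN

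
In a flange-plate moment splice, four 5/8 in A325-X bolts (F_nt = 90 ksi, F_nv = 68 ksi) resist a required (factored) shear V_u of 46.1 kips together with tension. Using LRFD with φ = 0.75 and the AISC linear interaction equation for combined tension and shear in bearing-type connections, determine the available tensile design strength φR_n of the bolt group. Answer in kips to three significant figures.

46.7 kips

A_b = π·0.625²/4 = 0.3068 in²; f_rv = 46.1 / (4 × 0.3068) = 37.57 ksi.
F'_nt = 1.3 F_nt − (F_nt / φF_nv) f_rv = 1.3·90 − (90/(0.75·68))·37.57 = 50.71 ksi, capped at F_nt → F'_nt = 50.71 ksi.
R_n = F'_nt · A_b · n = 50.71 × 0.3068 × 4 = 62.23 kips.
Design strength φR_n = 0.75 × 62.23 = 46.7 kips.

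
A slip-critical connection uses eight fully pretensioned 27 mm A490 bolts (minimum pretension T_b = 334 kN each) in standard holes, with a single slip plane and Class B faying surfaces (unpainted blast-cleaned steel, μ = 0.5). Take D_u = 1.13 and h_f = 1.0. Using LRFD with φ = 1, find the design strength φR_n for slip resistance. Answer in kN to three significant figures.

R_n = μ · D_u · h_f · T_b · n_s · n_b = 0.5 × 1.13 × 1.0 × 334 × 1 × 8 = 1510 kN.
Design strength φR_n = 1 × 1510 = 1510 kN.

1510 kN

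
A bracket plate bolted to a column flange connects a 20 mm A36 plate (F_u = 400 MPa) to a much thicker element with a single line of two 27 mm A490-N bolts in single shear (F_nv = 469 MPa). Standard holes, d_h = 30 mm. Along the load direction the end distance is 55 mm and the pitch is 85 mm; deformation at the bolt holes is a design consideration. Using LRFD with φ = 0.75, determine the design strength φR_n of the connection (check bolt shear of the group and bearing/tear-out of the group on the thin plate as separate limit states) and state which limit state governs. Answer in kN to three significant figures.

403 kN (bolt shear governs)

Bolt shear: A_b = π·27²/4 = 572.6 mm²; R_n = 469 × 572.6 × 2 × 1 / 1000 = 537.1 kN → 0.75 × 537.1 = 403 kN.
Bearing (1.2 l_c t F_u ≤ 2.4 d t F_u): upper limit = 2.4·27·20·400 / 1000 = 518.4 kN.
  Edge l_c = 55 − 30/2 = 40 → r_n = 384 kN; interior l_c = 85 − 30 = 55 → r_n = 518.4 kN.
  R_n,bearing = 1·384 + 1·518.4 = 902.4 kN → 0.75 × 902.4 = 677 kN.
Bolt shear governs: 403 kN.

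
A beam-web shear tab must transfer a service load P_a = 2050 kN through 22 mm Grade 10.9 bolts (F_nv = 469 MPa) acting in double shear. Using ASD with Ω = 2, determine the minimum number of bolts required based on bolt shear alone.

A_b = π·22²/4 = 380.1 mm².
Per-bolt allowable strength R_n/Ω = 469 × 380.1 × 2 / 1000 / 2 = 178.3 kN.
n ≥ 2050 / 178.3 = 11.5 → use 12 bolts.

12 bolts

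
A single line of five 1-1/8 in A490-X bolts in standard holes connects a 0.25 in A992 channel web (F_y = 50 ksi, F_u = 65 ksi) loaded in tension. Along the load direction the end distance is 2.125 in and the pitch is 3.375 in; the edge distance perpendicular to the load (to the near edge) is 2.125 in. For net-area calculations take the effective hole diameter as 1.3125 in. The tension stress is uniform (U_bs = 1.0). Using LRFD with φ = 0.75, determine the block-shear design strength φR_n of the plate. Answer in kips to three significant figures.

89 kips

Shear plane L_v = 2.125 + 4·3.375 = 15.62 in; A_gv = 15.62 × 0.25 = 3.906 in².
A_nv = (15.62 − 4.5·1.3125) × 0.25 = 2.43 in².
A_nt = (2.125 − 0.5·1.3125) × 0.25 = 0.3672 in².
0.6 F_u A_nv = 94.76 kips; 0.6 F_y A_gv = 117.2 kips → shear rupture governs the shear term.
R_n = 94.76 + 1.0 × 65 × 0.3672 = 118.6 kips.
Design strength φR_n = 0.75 × 118.6 = 89 kips.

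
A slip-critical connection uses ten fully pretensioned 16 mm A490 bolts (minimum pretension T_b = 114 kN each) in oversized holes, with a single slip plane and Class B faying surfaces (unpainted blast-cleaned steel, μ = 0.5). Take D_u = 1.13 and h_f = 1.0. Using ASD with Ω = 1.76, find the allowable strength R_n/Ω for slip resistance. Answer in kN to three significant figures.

R_n = μ · D_u · h_f · T_b · n_s · n_b = 0.5 × 1.13 × 1.0 × 114 × 1 × 10 = 644.1 kN.
Allowable strength R_n/Ω = 644.1 / 1.76 = 366 kN.

366 kN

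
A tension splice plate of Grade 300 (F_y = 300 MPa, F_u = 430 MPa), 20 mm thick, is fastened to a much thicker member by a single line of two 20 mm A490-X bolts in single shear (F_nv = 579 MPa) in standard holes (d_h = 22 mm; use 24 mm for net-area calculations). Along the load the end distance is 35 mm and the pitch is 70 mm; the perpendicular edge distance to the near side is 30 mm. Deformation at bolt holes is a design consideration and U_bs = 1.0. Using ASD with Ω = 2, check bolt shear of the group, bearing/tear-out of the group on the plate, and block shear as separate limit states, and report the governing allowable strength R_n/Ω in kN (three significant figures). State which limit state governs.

182 kN (bolt shear governs)

Bolt shear: A_b = π·20²/4 = 314.2 mm²; R_n = 579 × 314.2 × 2 × 1 / 1000 = 363.8 kN → 363.8 / 2 = 182 kN.
Bearing: edge l_c = 24, r_n = 247.7 kN; interior l_c = 48, r_n = 412.8 kN; R_n = 247.7 + 1·412.8 = 660.5 kN → 330 kN.
Block shear: A_gv = 2100, A_nv = 1380, A_nt = 360 mm²; R_n = min(0.6F_uA_nv, 0.6F_yA_gv) + U_bs·F_u·A_nt = 510.8 kN → 255 kN.
Bolt shear governs: 182 kN.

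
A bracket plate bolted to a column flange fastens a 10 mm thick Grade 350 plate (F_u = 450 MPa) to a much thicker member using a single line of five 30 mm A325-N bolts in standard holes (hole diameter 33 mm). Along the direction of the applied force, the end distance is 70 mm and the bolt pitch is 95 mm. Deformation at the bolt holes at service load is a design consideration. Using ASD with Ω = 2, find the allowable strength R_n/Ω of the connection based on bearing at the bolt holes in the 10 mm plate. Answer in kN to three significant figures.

792 kN

Per bolt r_n = 1.2 l_c t F_u ≤ 2.4 d t F_u; upper limit = 2.4 × 30 × 10 × 450 / 1000 = 324 kN.
Edge bolt: l_c = 70 − 33/2 = 53.5 mm → 1.2 × 53.5 × 10 × 450 / 1000 = 288.9 → r_n = 288.9 kN.
Interior bolts: l_c = 95 − 33 = 62 mm → 1.2 × 62 × 10 × 450 / 1000 = 334.8 → r_n = 324 kN.
R_n = 1 × 288.9 + 4 × 324 = 1585 kN.
Allowable strength R_n/Ω = 1585 / 2 = 792 kN.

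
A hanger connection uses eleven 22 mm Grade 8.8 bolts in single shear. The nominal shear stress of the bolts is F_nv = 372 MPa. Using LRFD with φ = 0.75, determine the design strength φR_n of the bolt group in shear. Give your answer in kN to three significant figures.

1170 kN

A_b = π × 22² / 4 = 380.1 mm².
R_n = F_nv · A_b · n · n_s = 372 × 380.1 × 11 × 1 / 1000 = 1556 kN.
Design strength φR_n = 0.75 × 1556 = 1170 kN.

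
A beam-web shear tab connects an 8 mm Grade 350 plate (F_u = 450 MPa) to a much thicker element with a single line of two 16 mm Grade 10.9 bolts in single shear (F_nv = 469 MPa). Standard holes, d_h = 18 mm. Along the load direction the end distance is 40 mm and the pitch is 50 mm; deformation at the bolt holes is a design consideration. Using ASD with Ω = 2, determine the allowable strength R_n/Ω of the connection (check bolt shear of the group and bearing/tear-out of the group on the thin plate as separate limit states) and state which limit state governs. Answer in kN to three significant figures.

Bolt shear: A_b = π·16²/4 = 201.1 mm²; R_n = 469 × 201.1 × 2 × 1 / 1000 = 188.6 kN → 188.6 / 2 = 94.3 kN.
Bearing (1.2 l_c t F_u ≤ 2.4 d t F_u): upper limit = 2.4·16·8·450 / 1000 = 138.2 kN.
  Edge l_c = 40 − 18/2 = 31 → r_n = 133.9 kN; interior l_c = 50 − 18 = 32 → r_n = 138.2 kN.
  R_n,bearing = 1·133.9 + 1·138.2 = 272.2 kN → 272.2 / 2 = 136 kN.
Bolt shear governs: 94.3 kN.

94.3 kN (bolt shear governs)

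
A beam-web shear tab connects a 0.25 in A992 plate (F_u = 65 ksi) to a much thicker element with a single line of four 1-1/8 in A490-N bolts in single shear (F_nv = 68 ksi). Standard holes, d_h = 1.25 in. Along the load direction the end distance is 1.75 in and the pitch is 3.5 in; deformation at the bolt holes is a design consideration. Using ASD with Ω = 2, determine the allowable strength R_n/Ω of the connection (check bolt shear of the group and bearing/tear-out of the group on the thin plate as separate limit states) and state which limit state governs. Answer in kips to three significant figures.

Bolt shear: A_b = π·1.125²/4 = 0.994 in²; R_n = 68 × 0.994 × 4 × 1 = 270.4 kips → 270.4 / 2 = 135 kips.
Bearing (1.2 l_c t F_u ≤ 2.4 d t F_u): upper limit = 2.4·1.125·0.25·65 = 43.87 kips.
  Edge l_c = 1.75 − 1.25/2 = 1.125 → r_n = 21.94 kips; interior l_c = 3.5 − 1.25 = 2.25 → r_n = 43.87 kips.
  R_n,bearing = 1·21.94 + 3·43.87 = 153.6 kips → 153.6 / 2 = 76.8 kips.
Bearing governs: 76.8 kips.

76.8 kips (bearing governs)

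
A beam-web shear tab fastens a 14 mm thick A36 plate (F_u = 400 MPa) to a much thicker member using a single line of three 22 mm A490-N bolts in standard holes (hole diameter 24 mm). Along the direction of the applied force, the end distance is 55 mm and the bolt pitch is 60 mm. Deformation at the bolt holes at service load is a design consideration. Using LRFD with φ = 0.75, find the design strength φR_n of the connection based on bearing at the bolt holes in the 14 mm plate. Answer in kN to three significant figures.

580 kN

Per bolt r_n = 1.2 l_c t F_u ≤ 2.4 d t F_u; upper limit = 2.4 × 22 × 14 × 400 / 1000 = 295.7 kN.
Edge bolt: l_c = 55 − 24/2 = 43 mm → 1.2 × 43 × 14 × 400 / 1000 = 289 → r_n = 289 kN.
Interior bolts: l_c = 60 − 24 = 36 mm → 1.2 × 36 × 14 × 400 / 1000 = 241.9 → r_n = 241.9 kN.
R_n = 1 × 289 + 2 × 241.9 = 772.8 kN.
Design strength φR_n = 0.75 × 772.8 = 580 kN.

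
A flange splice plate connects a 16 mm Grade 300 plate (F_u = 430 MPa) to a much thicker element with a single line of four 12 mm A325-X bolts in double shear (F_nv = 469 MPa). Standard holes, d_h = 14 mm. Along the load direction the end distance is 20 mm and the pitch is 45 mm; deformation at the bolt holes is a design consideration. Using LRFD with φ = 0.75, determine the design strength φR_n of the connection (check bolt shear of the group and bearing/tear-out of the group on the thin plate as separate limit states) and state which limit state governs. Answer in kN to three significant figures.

Bolt shear: A_b = π·12²/4 = 113.1 mm²; R_n = 469 × 113.1 × 4 × 2 / 1000 = 424.3 kN → 0.75 × 424.3 = 318 kN.
Bearing (1.2 l_c t F_u ≤ 2.4 d t F_u): upper limit = 2.4·12·16·430 / 1000 = 198.1 kN.
  Edge l_c = 20 − 14/2 = 13 → r_n = 107.3 kN; interior l_c = 45 − 14 = 31 → r_n = 198.1 kN.
  R_n,bearing = 1·107.3 + 3·198.1 = 701.8 kN → 0.75 × 701.8 = 526 kN.
Bolt shear governs: 318 kN.

318 kN (bolt shear governs)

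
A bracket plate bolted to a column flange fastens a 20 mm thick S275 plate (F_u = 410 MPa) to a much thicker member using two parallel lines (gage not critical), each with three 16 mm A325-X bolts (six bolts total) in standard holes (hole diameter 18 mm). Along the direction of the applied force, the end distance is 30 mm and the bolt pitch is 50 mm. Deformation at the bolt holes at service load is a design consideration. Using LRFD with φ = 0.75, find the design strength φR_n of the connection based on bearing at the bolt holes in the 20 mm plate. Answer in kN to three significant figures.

Per bolt r_n = 1.2 l_c t F_u ≤ 2.4 d t F_u; upper limit = 2.4 × 16 × 20 × 410 / 1000 = 314.9 kN.
Edge bolt: l_c = 30 − 18/2 = 21 mm → 1.2 × 21 × 20 × 410 / 1000 = 206.6 → r_n = 206.6 kN.
Interior bolts: l_c = 50 − 18 = 32 mm → 1.2 × 32 × 20 × 410 / 1000 = 314.9 → r_n = 314.9 kN.
R_n = 2 × 206.6 + 4 × 314.9 = 1673 kN.
Design strength φR_n = 0.75 × 1673 = 1250 kN.

1250 kN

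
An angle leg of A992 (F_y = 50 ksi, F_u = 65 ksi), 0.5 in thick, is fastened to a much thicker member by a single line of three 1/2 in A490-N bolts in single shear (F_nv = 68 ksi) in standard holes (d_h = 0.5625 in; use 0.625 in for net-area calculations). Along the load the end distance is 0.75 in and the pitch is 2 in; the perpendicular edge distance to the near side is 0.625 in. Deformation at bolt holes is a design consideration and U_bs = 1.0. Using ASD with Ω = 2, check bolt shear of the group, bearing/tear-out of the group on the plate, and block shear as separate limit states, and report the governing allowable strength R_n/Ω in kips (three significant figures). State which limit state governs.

20 kips (bolt shear governs)

Bolt shear: A_b = π·0.5²/4 = 0.1963 in²; R_n = 68 × 0.1963 × 3 × 1 = 40.06 kips → 40.06 / 2 = 20 kips.
Bearing: edge l_c = 0.4688, r_n = 18.28 kips; interior l_c = 1.438, r_n = 39 kips; R_n = 18.28 + 2·39 = 96.28 kips → 48.1 kips.
Block shear: A_gv = 2.375, A_nv = 1.594, A_nt = 0.1562 in²; R_n = min(0.6F_uA_nv, 0.6F_yA_gv) + U_bs·F_u·A_nt = 72.31 kips → 36.2 kips.
Bolt shear governs: 20 kips.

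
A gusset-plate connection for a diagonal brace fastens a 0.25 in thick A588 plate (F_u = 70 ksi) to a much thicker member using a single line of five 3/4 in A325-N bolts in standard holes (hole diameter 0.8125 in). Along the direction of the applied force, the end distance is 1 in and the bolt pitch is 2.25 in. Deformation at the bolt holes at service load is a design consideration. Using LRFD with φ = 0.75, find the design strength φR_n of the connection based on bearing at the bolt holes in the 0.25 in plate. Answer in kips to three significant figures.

99.9 kips

Per bolt r_n = 1.2 l_c t F_u ≤ 2.4 d t F_u; upper limit = 2.4 × 0.75 × 0.25 × 70 = 31.5 kips.
Edge bolt: l_c = 1 − 0.8125/2 = 0.5938 in → 1.2 × 0.5938 × 0.25 × 70 = 12.47 → r_n = 12.47 kips.
Interior bolts: l_c = 2.25 − 0.8125 = 1.438 in → 1.2 × 1.438 × 0.25 × 70 = 30.19 → r_n = 30.19 kips.
R_n = 1 × 12.47 + 4 × 30.19 = 133.2 kips.
Design strength φR_n = 0.75 × 133.2 = 99.9 kips.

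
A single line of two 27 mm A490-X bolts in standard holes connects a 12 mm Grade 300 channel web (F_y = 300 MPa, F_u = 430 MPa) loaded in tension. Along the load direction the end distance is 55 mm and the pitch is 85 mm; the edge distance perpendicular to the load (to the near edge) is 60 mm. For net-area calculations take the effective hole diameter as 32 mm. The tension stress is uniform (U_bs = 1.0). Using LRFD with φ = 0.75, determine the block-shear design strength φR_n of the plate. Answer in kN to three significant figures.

384 kN

Shear plane L_v = 55 + 1·85 = 140 mm; A_gv = 140 × 12 = 1680 mm².
A_nv = (140 − 1.5·32) × 12 = 1104 mm².
A_nt = (60 − 0.5·32) × 12 = 528 mm².
0.6 F_u A_nv = 284.8 kN; 0.6 F_y A_gv = 302.4 kN → shear rupture governs the shear term.
R_n = 284.8 + 1.0 × 430 × 528 / 1000 = 511.9 kN.
Design strength φR_n = 0.75 × 511.9 = 384 kN.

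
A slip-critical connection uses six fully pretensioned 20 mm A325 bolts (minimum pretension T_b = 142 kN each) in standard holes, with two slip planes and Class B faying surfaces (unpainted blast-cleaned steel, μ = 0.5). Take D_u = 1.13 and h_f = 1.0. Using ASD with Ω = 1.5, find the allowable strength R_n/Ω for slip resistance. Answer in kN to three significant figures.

642 kN

R_n = μ · D_u · h_f · T_b · n_s · n_b = 0.5 × 1.13 × 1.0 × 142 × 2 × 6 = 962.8 kN.
Allowable strength R_n/Ω = 962.8 / 1.5 = 642 kN.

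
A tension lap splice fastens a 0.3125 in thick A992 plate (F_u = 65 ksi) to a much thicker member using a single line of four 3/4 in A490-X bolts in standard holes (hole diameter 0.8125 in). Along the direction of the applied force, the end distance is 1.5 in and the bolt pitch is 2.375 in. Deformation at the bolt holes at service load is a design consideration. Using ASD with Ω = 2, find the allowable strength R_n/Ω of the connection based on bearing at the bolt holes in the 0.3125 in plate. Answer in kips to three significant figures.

68.2 kips

Per bolt r_n = 1.2 l_c t F_u ≤ 2.4 d t F_u; upper limit = 2.4 × 0.75 × 0.3125 × 65 = 36.56 kips.
Edge bolt: l_c = 1.5 − 0.8125/2 = 1.094 in → 1.2 × 1.094 × 0.3125 × 65 = 26.66 → r_n = 26.66 kips.
Interior bolts: l_c = 2.375 − 0.8125 = 1.562 in → 1.2 × 1.562 × 0.3125 × 65 = 38.09 → r_n = 36.56 kips.
R_n = 1 × 26.66 + 3 × 36.56 = 136.3 kips.
Allowable strength R_n/Ω = 136.3 / 2 = 68.2 kips.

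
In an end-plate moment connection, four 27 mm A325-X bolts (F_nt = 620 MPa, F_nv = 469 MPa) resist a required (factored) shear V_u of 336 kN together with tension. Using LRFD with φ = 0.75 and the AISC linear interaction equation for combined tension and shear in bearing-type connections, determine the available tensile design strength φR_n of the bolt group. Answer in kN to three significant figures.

A_b = π·27²/4 = 572.6 mm²; f_rv = 336 × 1000 / (4 × 572.6) = 146.7 MPa.
F'_nt = 1.3 F_nt − (F_nt / φF_nv) f_rv = 1.3·620 − (620/(0.75·469))·146.7 = 547.4 MPa, capped at F_nt → F'_nt = 547.4 MPa.
R_n = F'_nt · A_b · n = 547.4 × 572.6 × 4 / 1000 = 1254 kN.
Design strength φR_n = 0.75 × 1254 = 940 kN.

940 kN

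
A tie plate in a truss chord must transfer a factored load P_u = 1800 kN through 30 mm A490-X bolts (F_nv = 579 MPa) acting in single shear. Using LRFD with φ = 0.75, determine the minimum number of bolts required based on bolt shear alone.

6 bolts

A_b = π·30²/4 = 706.9 mm².
Per-bolt design strength φR_n = 0.75 × 579 × 706.9 × 1 / 1000 = 307 kN.
n ≥ 1800 / 307 = 5.864 → use 6 bolts.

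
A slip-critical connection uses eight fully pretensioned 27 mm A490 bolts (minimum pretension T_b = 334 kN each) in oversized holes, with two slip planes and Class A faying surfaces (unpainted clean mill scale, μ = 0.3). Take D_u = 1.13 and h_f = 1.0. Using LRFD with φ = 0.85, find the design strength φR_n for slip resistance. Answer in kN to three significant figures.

R_n = μ · D_u · h_f · T_b · n_s · n_b = 0.3 × 1.13 × 1.0 × 334 × 2 × 8 = 1812 kN.
Design strength φR_n = 0.85 × 1812 = 1540 kN.

1540 kN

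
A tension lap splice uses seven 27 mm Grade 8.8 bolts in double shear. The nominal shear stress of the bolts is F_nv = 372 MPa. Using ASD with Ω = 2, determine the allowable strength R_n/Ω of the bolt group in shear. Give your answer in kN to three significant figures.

A_b = π × 27² / 4 = 572.6 mm².
R_n = F_nv · A_b · n · n_s = 372 × 572.6 × 7 × 2 / 1000 = 2982 kN.
Allowable strength R_n/Ω = 2982 / 2 = 1490 kN.

1490 kN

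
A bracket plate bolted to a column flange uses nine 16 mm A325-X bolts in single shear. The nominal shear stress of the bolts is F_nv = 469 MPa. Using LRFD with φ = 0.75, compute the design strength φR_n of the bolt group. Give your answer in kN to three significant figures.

A_b = π × 16² / 4 = 201.1 mm².
R_n = F_nv · A_b · n · n_s = 469 × 201.1 × 9 × 1 / 1000 = 848.7 kN.
Design strength φR_n = 0.75 × 848.7 = 637 kN.

637 kN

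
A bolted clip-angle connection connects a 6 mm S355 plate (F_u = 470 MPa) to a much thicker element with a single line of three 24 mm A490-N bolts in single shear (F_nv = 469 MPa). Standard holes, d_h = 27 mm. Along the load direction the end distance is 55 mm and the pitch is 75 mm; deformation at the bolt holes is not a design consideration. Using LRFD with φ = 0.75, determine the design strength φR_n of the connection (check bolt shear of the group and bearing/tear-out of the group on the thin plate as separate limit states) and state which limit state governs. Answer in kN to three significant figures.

436 kN (bearing governs)

Bolt shear: A_b = π·24²/4 = 452.4 mm²; R_n = 469 × 452.4 × 3 × 1 / 1000 = 636.5 kN → 0.75 × 636.5 = 477 kN.
Bearing (1.5 l_c t F_u ≤ 3.0 d t F_u): upper limit = 3.0·24·6·470 / 1000 = 203 kN.
  Edge l_c = 55 − 27/2 = 41.5 → r_n = 175.5 kN; interior l_c = 75 − 27 = 48 → r_n = 203 kN.
  R_n,bearing = 1·175.5 + 2·203 = 581.6 kN → 0.75 × 581.6 = 436 kN.
Bearing governs: 436 kN.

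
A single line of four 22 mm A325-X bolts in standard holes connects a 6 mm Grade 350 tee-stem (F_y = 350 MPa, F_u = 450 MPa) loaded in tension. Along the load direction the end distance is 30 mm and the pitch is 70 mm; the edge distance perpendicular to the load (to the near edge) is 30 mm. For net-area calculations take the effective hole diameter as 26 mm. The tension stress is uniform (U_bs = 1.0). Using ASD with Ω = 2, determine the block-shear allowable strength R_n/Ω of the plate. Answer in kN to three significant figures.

144 kN

Shear plane L_v = 30 + 3·70 = 240 mm; A_gv = 240 × 6 = 1440 mm².
A_nv = (240 − 3.5·26) × 6 = 894 mm².
A_nt = (30 − 0.5·26) × 6 = 102 mm².
0.6 F_u A_nv = 241.4 kN; 0.6 F_y A_gv = 302.4 kN → shear rupture governs the shear term.
R_n = 241.4 + 1.0 × 450 × 102 / 1000 = 287.3 kN.
Allowable strength R_n/Ω = 287.3 / 2 = 144 kN.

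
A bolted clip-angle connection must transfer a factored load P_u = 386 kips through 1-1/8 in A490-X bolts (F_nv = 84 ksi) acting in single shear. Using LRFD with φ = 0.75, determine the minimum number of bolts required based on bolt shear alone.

7 bolts

A_b = π·1.125²/4 = 0.994 in².
Per-bolt design strength φR_n = 0.75 × 84 × 0.994 × 1 = 62.62 kips.
n ≥ 386 / 62.62 = 6.164 → use 7 bolts.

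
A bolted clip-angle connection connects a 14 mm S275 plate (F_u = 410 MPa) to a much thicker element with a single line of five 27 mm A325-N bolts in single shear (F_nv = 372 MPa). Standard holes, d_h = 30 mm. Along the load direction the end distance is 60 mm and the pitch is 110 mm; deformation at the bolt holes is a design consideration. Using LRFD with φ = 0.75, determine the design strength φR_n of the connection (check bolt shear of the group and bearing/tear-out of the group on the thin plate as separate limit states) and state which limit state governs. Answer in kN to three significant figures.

Bolt shear: A_b = π·27²/4 = 572.6 mm²; R_n = 372 × 572.6 × 5 × 1 / 1000 = 1065 kN → 0.75 × 1065 = 799 kN.
Bearing (1.2 l_c t F_u ≤ 2.4 d t F_u): upper limit = 2.4·27·14·410 / 1000 = 372 kN.
  Edge l_c = 60 − 30/2 = 45 → r_n = 310 kN; interior l_c = 110 − 30 = 80 → r_n = 372 kN.
  R_n,bearing = 1·310 + 4·372 = 1798 kN → 0.75 × 1798 = 1350 kN.
Bolt shear governs: 799 kN.

799 kN (bolt shear governs)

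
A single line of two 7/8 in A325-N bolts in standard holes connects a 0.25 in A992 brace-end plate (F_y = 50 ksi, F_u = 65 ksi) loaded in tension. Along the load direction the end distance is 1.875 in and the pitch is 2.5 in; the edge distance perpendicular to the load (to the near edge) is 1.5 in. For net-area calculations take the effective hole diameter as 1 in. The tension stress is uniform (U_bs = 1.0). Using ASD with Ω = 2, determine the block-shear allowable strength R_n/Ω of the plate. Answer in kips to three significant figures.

22.1 kips

Shear plane L_v = 1.875 + 1·2.5 = 4.375 in; A_gv = 4.375 × 0.25 = 1.094 in².
A_nv = (4.375 − 1.5·1) × 0.25 = 0.7188 in².
A_nt = (1.5 − 0.5·1) × 0.25 = 0.25 in².
0.6 F_u A_nv = 28.03 kips; 0.6 F_y A_gv = 32.81 kips → shear rupture governs the shear term.
R_n = 28.03 + 1.0 × 65 × 0.25 = 44.28 kips.
Allowable strength R_n/Ω = 44.28 / 2 = 22.1 kips.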